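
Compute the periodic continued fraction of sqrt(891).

Write x_i = (sqrt(891) + m_i)/d_i with (m_0, d_0) = (0, 1). a_0 = floor(sqrt(891)) = 29, since 29^2 = 841 <= 891 < 900 = 30^2.
Iterate m_{i+1} = d_i*a_i - m_i, d_{i+1} = (891 - m_{i+1}^2)/d_i, a_{i+1} = floor((a_0 + m_{i+1})/d_{i+1}):
  m_1 = 1*29 - 0 = 29, d_1 = (891 - 29^2)/1 = 50/1 = 50, a_1 = floor((29 + 29)/50) = 1.
  m_2 = 50*1 - 29 = 21, d_2 = (891 - 21^2)/50 = 450/50 = 9, a_2 = floor((29 + 21)/9) = 5.
  m_3 = 9*5 - 21 = 24, d_3 = (891 - 24^2)/9 = 315/9 = 35, a_3 = floor((29 + 24)/35) = 1.
  m_4 = 35*1 - 24 = 11, d_4 = (891 - 11^2)/35 = 770/35 = 22, a_4 = floor((29 + 11)/22) = 1.
  m_5 = 22*1 - 11 = 11, d_5 = (891 - 11^2)/22 = 770/22 = 35, a_5 = floor((29 + 11)/35) = 1.
  m_6 = 35*1 - 11 = 24, d_6 = (891 - 24^2)/35 = 315/35 = 9, a_6 = floor((29 + 24)/9) = 5.
  m_7 = 9*5 - 24 = 21, d_7 = (891 - 21^2)/9 = 450/9 = 50, a_7 = floor((29 + 21)/50) = 1.
  m_8 = 50*1 - 21 = 29, d_8 = (891 - 29^2)/50 = 50/50 = 1, a_8 = floor((29 + 29)/1) = 58.
  m_9 = 1*58 - 29 = 29, d_9 = (891 - 29^2)/1 = 50/1 = 50: (m_9, d_9) = (m_1, d_1) = (29, 50), so from here the quotients repeat a_1, ..., a_8; the period length is 8.
Hence the expansion of sqrt(891) is a_0 = 29 followed by the repeating block 1, 5, 1, 1, 1, 5, 1, 58 (period 8).

[29; (1, 5, 1, 1, 1, 5, 1, 58)]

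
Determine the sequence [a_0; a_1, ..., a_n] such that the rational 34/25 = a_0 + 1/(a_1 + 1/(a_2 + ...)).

[1; 2, 1, 3, 2]

Run the Euclidean algorithm on 34 and 25; the successive quotients are the partial quotients a_0, a_1, ... (each step inverts the fractional part left over by the previous one):
  34 = 1*25 + 9, so a_0 = 1.
  25 = 2*9 + 7, so a_1 = 2.
  9 = 1*7 + 2, so a_2 = 1.
  7 = 3*2 + 1, so a_3 = 3.
  2 = 2*1 + 0, so a_4 = 2.
The remainder reaches 0 after 5 divisions, so the expansion has 5 partial quotients, read off in order.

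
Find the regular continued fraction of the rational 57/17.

Run the Euclidean algorithm on 57 and 17; the successive quotients are the partial quotients a_0, a_1, ... (each step inverts the fractional part left over by the previous one):
  57 = 3*17 + 6, so a_0 = 3.
  17 = 2*6 + 5, so a_1 = 2.
  6 = 1*5 + 1, so a_2 = 1.
  5 = 5*1 + 0, so a_3 = 5.
The remainder reaches 0 after 4 divisions, so the expansion has 4 partial quotients, read off in order.

[3; 2, 1, 5]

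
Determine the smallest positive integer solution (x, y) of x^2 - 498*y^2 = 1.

First expand sqrt(498) as a continued fraction. With x_i = (sqrt(498) + m_i)/d_i and (m_0, d_0) = (0, 1): a_0 = floor(sqrt(498)) = 22, since 22^2 = 484 <= 498 < 529 = 23^2.
Iterate m_{i+1} = d_i*a_i - m_i, d_{i+1} = (498 - m_{i+1}^2)/d_i, a_{i+1} = floor((a_0 + m_{i+1})/d_{i+1}):
  m_1 = 1*22 - 0 = 22, d_1 = (498 - 22^2)/1 = 14/1 = 14, a_1 = floor((22 + 22)/14) = 3.
  m_2 = 14*3 - 22 = 20, d_2 = (498 - 20^2)/14 = 98/14 = 7, a_2 = floor((22 + 20)/7) = 6.
  m_3 = 7*6 - 20 = 22, d_3 = (498 - 22^2)/7 = 14/7 = 2, a_3 = floor((22 + 22)/2) = 22.
  m_4 = 2*22 - 22 = 22, d_4 = (498 - 22^2)/2 = 14/2 = 7, a_4 = floor((22 + 22)/7) = 6.
  m_5 = 7*6 - 22 = 20, d_5 = (498 - 20^2)/7 = 98/7 = 14, a_5 = floor((22 + 20)/14) = 3.
  m_6 = 14*3 - 20 = 22, d_6 = (498 - 22^2)/14 = 14/14 = 1, a_6 = floor((22 + 22)/1) = 44.
  m_7 = 1*44 - 22 = 22, d_7 = (498 - 22^2)/1 = 14/1 = 14: (m_7, d_7) = (m_1, d_1) = (22, 14), so from here the quotients repeat a_1, ..., a_6; the period length is 6.
So sqrt(498) = [22; (3, 6, 22, 6, 3, 44)] with period length k = 6.
k is even, so the fundamental solution of x^2 - 498y^2 = 1 is (p_{k-1}, q_{k-1}) = (p_5, q_5); compute convergents through index 5.
Convergents (p_i = a_i*p_{i-1} + p_{i-2}, q_i = a_i*q_{i-1} + q_{i-2} with p_{-2}=0, p_{-1}=1, q_{-2}=1, q_{-1}=0):
  i=0: a_0=22, p_0 = 22*1 + 0 = 22, q_0 = 22*0 + 1 = 1.
  i=1: a_1=3, p_1 = 3*22 + 1 = 67, q_1 = 3*1 + 0 = 3.
  i=2: a_2=6, p_2 = 6*67 + 22 = 424, q_2 = 6*3 + 1 = 19.
  i=3: a_3=22, p_3 = 22*424 + 67 = 9395, q_3 = 22*19 + 3 = 421.
  i=4: a_4=6, p_4 = 6*9395 + 424 = 56794, q_4 = 6*421 + 19 = 2545.
  i=5: a_5=3, p_5 = 3*56794 + 9395 = 179777, q_5 = 3*2545 + 421 = 8056.
Check: 179777^2 - 498*8056^2 = 32319769729 - 32319769728 = 1, so (x, y) = (179777, 8056) solves the equation, and by the theorem it is the least positive solution.

(x, y) = (179777, 8056)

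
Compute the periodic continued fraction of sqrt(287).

[16; (1, 15, 1, 32)]

Write x_i = (sqrt(287) + m_i)/d_i with (m_0, d_0) = (0, 1). a_0 = floor(sqrt(287)) = 16, since 16^2 = 256 <= 287 < 289 = 17^2.
Iterate m_{i+1} = d_i*a_i - m_i, d_{i+1} = (287 - m_{i+1}^2)/d_i, a_{i+1} = floor((a_0 + m_{i+1})/d_{i+1}):
  m_1 = 1*16 - 0 = 16, d_1 = (287 - 16^2)/1 = 31/1 = 31, a_1 = floor((16 + 16)/31) = 1.
  m_2 = 31*1 - 16 = 15, d_2 = (287 - 15^2)/31 = 62/31 = 2, a_2 = floor((16 + 15)/2) = 15.
  m_3 = 2*15 - 15 = 15, d_3 = (287 - 15^2)/2 = 62/2 = 31, a_3 = floor((16 + 15)/31) = 1.
  m_4 = 31*1 - 15 = 16, d_4 = (287 - 16^2)/31 = 31/31 = 1, a_4 = floor((16 + 16)/1) = 32.
  m_5 = 1*32 - 16 = 16, d_5 = (287 - 16^2)/1 = 31/1 = 31: (m_5, d_5) = (m_1, d_1) = (16, 31), so from here the quotients repeat a_1, ..., a_4; the period length is 4.
Hence the expansion of sqrt(287) is a_0 = 16 followed by the repeating block 1, 15, 1, 32 (period 4).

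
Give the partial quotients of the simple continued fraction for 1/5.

[0; 5]

Run the Euclidean algorithm on 1 and 5; the successive quotients are the partial quotients a_0, a_1, ... (each step inverts the fractional part left over by the previous one):
  1 = 0*5 + 1, so a_0 = 0.
  5 = 5*1 + 0, so a_1 = 5.
The remainder reaches 0 after 2 divisions, so the expansion has 2 partial quotients, read off in order.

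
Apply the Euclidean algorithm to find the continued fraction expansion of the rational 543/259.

[2; 10, 2, 1, 3, 2]

Run the Euclidean algorithm on 543 and 259; the successive quotients are the partial quotients a_0, a_1, ... (each step inverts the fractional part left over by the previous one):
  543 = 2*259 + 25, so a_0 = 2.
  259 = 10*25 + 9, so a_1 = 10.
  25 = 2*9 + 7, so a_2 = 2.
  9 = 1*7 + 2, so a_3 = 1.
  7 = 3*2 + 1, so a_4 = 3.
  2 = 2*1 + 0, so a_5 = 2.
The remainder reaches 0 after 6 divisions, so the expansion has 6 partial quotients, read off in order.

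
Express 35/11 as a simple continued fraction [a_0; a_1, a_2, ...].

[3; 5, 2]

Run the Euclidean algorithm on 35 and 11; the successive quotients are the partial quotients a_0, a_1, ... (each step inverts the fractional part left over by the previous one):
  35 = 3*11 + 2, so a_0 = 3.
  11 = 5*2 + 1, so a_1 = 5.
  2 = 2*1 + 0, so a_2 = 2.
The remainder reaches 0 after 3 divisions, so the expansion has 3 partial quotients, read off in order.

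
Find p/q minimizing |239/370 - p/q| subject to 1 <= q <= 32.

Expand x = 239/370 as a continued fraction with the Euclidean algorithm:
  239 = 0*370 + 239, so a_0 = 0.
  370 = 1*239 + 131, so a_1 = 1.
  239 = 1*131 + 108, so a_2 = 1.
  131 = 1*108 + 23, so a_3 = 1.
  108 = 4*23 + 16, so a_4 = 4.
  23 = 1*16 + 7, so a_5 = 1.
  16 = 2*7 + 2, so a_6 = 2.
  7 = 3*2 + 1, so a_7 = 3.
  2 = 2*1 + 0, so a_8 = 2.
so x = [0; 1, 1, 1, 4, 1, 2, 3, 2].
Convergents (p_i = a_i*p_{i-1} + p_{i-2}, q_i = a_i*q_{i-1} + q_{i-2} with p_{-2}=0, p_{-1}=1, q_{-2}=1, q_{-1}=0), until the denominator exceeds 32:
  i=0: a_0=0, p_0 = 0*1 + 0 = 0, q_0 = 0*0 + 1 = 1.
  i=1: a_1=1, p_1 = 1*0 + 1 = 1, q_1 = 1*1 + 0 = 1.
  i=2: a_2=1, p_2 = 1*1 + 0 = 1, q_2 = 1*1 + 1 = 2.
  i=3: a_3=1, p_3 = 1*1 + 1 = 2, q_3 = 1*2 + 1 = 3.
  i=4: a_4=4, p_4 = 4*2 + 1 = 9, q_4 = 4*3 + 2 = 14.
  i=5: a_5=1, p_5 = 1*9 + 2 = 11, q_5 = 1*14 + 3 = 17.
  i=6: a_6=2, p_6 = 2*11 + 9 = 31, q_6 = 2*17 + 14 = 48.
q_6 = 48 > 32, so the last convergent with denominator <= 32 is p_5/q_5 = 11/17.
The closest fraction with denominator <= 32 is either p_5/q_5 or the intermediate fraction (k*p_5 + p_4)/(k*q_5 + q_4) with the largest k >= 1 whose denominator stays <= 32; these approach x as k grows, and every other convergent or intermediate fraction in range is farther away.
Largest k: floor((32 - q_4)/q_5) = floor((32 - 14)/17) = 1.
That gives (1*11 + 9)/(1*17 + 14) = 20/31.
Compare the errors: |x - 11/17| = |239*17 - 11*370|/(370*17) = 7/6290, and |x - 20/31| = |239*31 - 20*370|/(370*31) = 9/11470.
Cross-multiplying, 9*6290 = 56610 < 80290 = 7*11470, so 9/11470 is smaller: the intermediate fraction 20/31 is closer to x than 11/17.

20/31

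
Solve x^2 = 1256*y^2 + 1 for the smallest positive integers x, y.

First expand sqrt(1256) as a continued fraction. With x_i = (sqrt(1256) + m_i)/d_i and (m_0, d_0) = (0, 1): a_0 = floor(sqrt(1256)) = 35, since 35^2 = 1225 <= 1256 < 1296 = 36^2.
Iterate m_{i+1} = d_i*a_i - m_i, d_{i+1} = (1256 - m_{i+1}^2)/d_i, a_{i+1} = floor((a_0 + m_{i+1})/d_{i+1}):
  m_1 = 1*35 - 0 = 35, d_1 = (1256 - 35^2)/1 = 31/1 = 31, a_1 = floor((35 + 35)/31) = 2.
  m_2 = 31*2 - 35 = 27, d_2 = (1256 - 27^2)/31 = 527/31 = 17, a_2 = floor((35 + 27)/17) = 3.
  m_3 = 17*3 - 27 = 24, d_3 = (1256 - 24^2)/17 = 680/17 = 40, a_3 = floor((35 + 24)/40) = 1.
  m_4 = 40*1 - 24 = 16, d_4 = (1256 - 16^2)/40 = 1000/40 = 25, a_4 = floor((35 + 16)/25) = 2.
  m_5 = 25*2 - 16 = 34, d_5 = (1256 - 34^2)/25 = 100/25 = 4, a_5 = floor((35 + 34)/4) = 17.
  m_6 = 4*17 - 34 = 34, d_6 = (1256 - 34^2)/4 = 100/4 = 25, a_6 = floor((35 + 34)/25) = 2.
  m_7 = 25*2 - 34 = 16, d_7 = (1256 - 16^2)/25 = 1000/25 = 40, a_7 = floor((35 + 16)/40) = 1.
  m_8 = 40*1 - 16 = 24, d_8 = (1256 - 24^2)/40 = 680/40 = 17, a_8 = floor((35 + 24)/17) = 3.
  m_9 = 17*3 - 24 = 27, d_9 = (1256 - 27^2)/17 = 527/17 = 31, a_9 = floor((35 + 27)/31) = 2.
  m_10 = 31*2 - 27 = 35, d_10 = (1256 - 35^2)/31 = 31/31 = 1, a_10 = floor((35 + 35)/1) = 70.
  m_11 = 1*70 - 35 = 35, d_11 = (1256 - 35^2)/1 = 31/1 = 31: (m_11, d_11) = (m_1, d_1) = (35, 31), so from here the quotients repeat a_1, ..., a_10; the period length is 10.
So sqrt(1256) = [35; (2, 3, 1, 2, 17, 2, 1, 3, 2, 70)] with period length k = 10.
k is even, so the fundamental solution of x^2 - 1256y^2 = 1 is (p_{k-1}, q_{k-1}) = (p_9, q_9); compute convergents through index 9.
Convergents (p_i = a_i*p_{i-1} + p_{i-2}, q_i = a_i*q_{i-1} + q_{i-2} with p_{-2}=0, p_{-1}=1, q_{-2}=1, q_{-1}=0):
  i=0: a_0=35, p_0 = 35*1 + 0 = 35, q_0 = 35*0 + 1 = 1.
  i=1: a_1=2, p_1 = 2*35 + 1 = 71, q_1 = 2*1 + 0 = 2.
  i=2: a_2=3, p_2 = 3*71 + 35 = 248, q_2 = 3*2 + 1 = 7.
  i=3: a_3=1, p_3 = 1*248 + 71 = 319, q_3 = 1*7 + 2 = 9.
  i=4: a_4=2, p_4 = 2*319 + 248 = 886, q_4 = 2*9 + 7 = 25.
  i=5: a_5=17, p_5 = 17*886 + 319 = 15381, q_5 = 17*25 + 9 = 434.
  i=6: a_6=2, p_6 = 2*15381 + 886 = 31648, q_6 = 2*434 + 25 = 893.
  i=7: a_7=1, p_7 = 1*31648 + 15381 = 47029, q_7 = 1*893 + 434 = 1327.
  i=8: a_8=3, p_8 = 3*47029 + 31648 = 172735, q_8 = 3*1327 + 893 = 4874.
  i=9: a_9=2, p_9 = 2*172735 + 47029 = 392499, q_9 = 2*4874 + 1327 = 11075.
Check: 392499^2 - 1256*11075^2 = 154055465001 - 154055465000 = 1, so (x, y) = (392499, 11075) solves the equation, and by the theorem it is the least positive solution.

(x, y) = (392499, 11075)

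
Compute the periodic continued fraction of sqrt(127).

Write x_i = (sqrt(127) + m_i)/d_i with (m_0, d_0) = (0, 1). a_0 = floor(sqrt(127)) = 11, since 11^2 = 121 <= 127 < 144 = 12^2.
Iterate m_{i+1} = d_i*a_i - m_i, d_{i+1} = (127 - m_{i+1}^2)/d_i, a_{i+1} = floor((a_0 + m_{i+1})/d_{i+1}):
  m_1 = 1*11 - 0 = 11, d_1 = (127 - 11^2)/1 = 6/1 = 6, a_1 = floor((11 + 11)/6) = 3.
  m_2 = 6*3 - 11 = 7, d_2 = (127 - 7^2)/6 = 78/6 = 13, a_2 = floor((11 + 7)/13) = 1.
  m_3 = 13*1 - 7 = 6, d_3 = (127 - 6^2)/13 = 91/13 = 7, a_3 = floor((11 + 6)/7) = 2.
  m_4 = 7*2 - 6 = 8, d_4 = (127 - 8^2)/7 = 63/7 = 9, a_4 = floor((11 + 8)/9) = 2.
  m_5 = 9*2 - 8 = 10, d_5 = (127 - 10^2)/9 = 27/9 = 3, a_5 = floor((11 + 10)/3) = 7.
  m_6 = 3*7 - 10 = 11, d_6 = (127 - 11^2)/3 = 6/3 = 2, a_6 = floor((11 + 11)/2) = 11.
  m_7 = 2*11 - 11 = 11, d_7 = (127 - 11^2)/2 = 6/2 = 3, a_7 = floor((11 + 11)/3) = 7.
  m_8 = 3*7 - 11 = 10, d_8 = (127 - 10^2)/3 = 27/3 = 9, a_8 = floor((11 + 10)/9) = 2.
  m_9 = 9*2 - 10 = 8, d_9 = (127 - 8^2)/9 = 63/9 = 7, a_9 = floor((11 + 8)/7) = 2.
  m_10 = 7*2 - 8 = 6, d_10 = (127 - 6^2)/7 = 91/7 = 13, a_10 = floor((11 + 6)/13) = 1.
  m_11 = 13*1 - 6 = 7, d_11 = (127 - 7^2)/13 = 78/13 = 6, a_11 = floor((11 + 7)/6) = 3.
  m_12 = 6*3 - 7 = 11, d_12 = (127 - 11^2)/6 = 6/6 = 1, a_12 = floor((11 + 11)/1) = 22.
  m_13 = 1*22 - 11 = 11, d_13 = (127 - 11^2)/1 = 6/1 = 6: (m_13, d_13) = (m_1, d_1) = (11, 6), so from here the quotients repeat a_1, ..., a_12; the period length is 12.
Hence the expansion of sqrt(127) is a_0 = 11 followed by the repeating block 3, 1, 2, 2, 7, 11, 7, 2, 2, 1, 3, 22 (period 12).

[11; (3, 1, 2, 2, 7, 11, 7, 2, 2, 1, 3, 22)]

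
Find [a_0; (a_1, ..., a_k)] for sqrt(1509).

[38; (1, 5, 2, 18, 1, 24, 1, 18, 2, 5, 1, 76)]

Write x_i = (sqrt(1509) + m_i)/d_i with (m_0, d_0) = (0, 1). a_0 = floor(sqrt(1509)) = 38, since 38^2 = 1444 <= 1509 < 1521 = 39^2.
Iterate m_{i+1} = d_i*a_i - m_i, d_{i+1} = (1509 - m_{i+1}^2)/d_i, a_{i+1} = floor((a_0 + m_{i+1})/d_{i+1}):
  m_1 = 1*38 - 0 = 38, d_1 = (1509 - 38^2)/1 = 65/1 = 65, a_1 = floor((38 + 38)/65) = 1.
  m_2 = 65*1 - 38 = 27, d_2 = (1509 - 27^2)/65 = 780/65 = 12, a_2 = floor((38 + 27)/12) = 5.
  m_3 = 12*5 - 27 = 33, d_3 = (1509 - 33^2)/12 = 420/12 = 35, a_3 = floor((38 + 33)/35) = 2.
  m_4 = 35*2 - 33 = 37, d_4 = (1509 - 37^2)/35 = 140/35 = 4, a_4 = floor((38 + 37)/4) = 18.
  m_5 = 4*18 - 37 = 35, d_5 = (1509 - 35^2)/4 = 284/4 = 71, a_5 = floor((38 + 35)/71) = 1.
  m_6 = 71*1 - 35 = 36, d_6 = (1509 - 36^2)/71 = 213/71 = 3, a_6 = floor((38 + 36)/3) = 24.
  m_7 = 3*24 - 36 = 36, d_7 = (1509 - 36^2)/3 = 213/3 = 71, a_7 = floor((38 + 36)/71) = 1.
  m_8 = 71*1 - 36 = 35, d_8 = (1509 - 35^2)/71 = 284/71 = 4, a_8 = floor((38 + 35)/4) = 18.
  m_9 = 4*18 - 35 = 37, d_9 = (1509 - 37^2)/4 = 140/4 = 35, a_9 = floor((38 + 37)/35) = 2.
  m_10 = 35*2 - 37 = 33, d_10 = (1509 - 33^2)/35 = 420/35 = 12, a_10 = floor((38 + 33)/12) = 5.
  m_11 = 12*5 - 33 = 27, d_11 = (1509 - 27^2)/12 = 780/12 = 65, a_11 = floor((38 + 27)/65) = 1.
  m_12 = 65*1 - 27 = 38, d_12 = (1509 - 38^2)/65 = 65/65 = 1, a_12 = floor((38 + 38)/1) = 76.
  m_13 = 1*76 - 38 = 38, d_13 = (1509 - 38^2)/1 = 65/1 = 65: (m_13, d_13) = (m_1, d_1) = (38, 65), so from here the quotients repeat a_1, ..., a_12; the period length is 12.
Hence the expansion of sqrt(1509) is a_0 = 38 followed by the repeating block 1, 5, 2, 18, 1, 24, 1, 18, 2, 5, 1, 76 (period 12).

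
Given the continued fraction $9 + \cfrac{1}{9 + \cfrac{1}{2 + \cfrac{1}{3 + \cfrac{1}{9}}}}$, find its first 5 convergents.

9/1, 82/9, 173/19, 601/66, 5582/613

Using the convergent recurrence p_i = a_i*p_{i-1} + p_{i-2}, q_i = a_i*q_{i-1} + q_{i-2} with p_{-2}=0, p_{-1}=1, q_{-2}=1, q_{-1}=0:
  i=0: a_0=9, p_0 = 9*1 + 0 = 9, q_0 = 9*0 + 1 = 1.
  i=1: a_1=9, p_1 = 9*9 + 1 = 82, q_1 = 9*1 + 0 = 9.
  i=2: a_2=2, p_2 = 2*82 + 9 = 173, q_2 = 2*9 + 1 = 19.
  i=3: a_3=3, p_3 = 3*173 + 82 = 601, q_3 = 3*19 + 9 = 66.
  i=4: a_4=9, p_4 = 9*601 + 173 = 5582, q_4 = 9*66 + 19 = 613.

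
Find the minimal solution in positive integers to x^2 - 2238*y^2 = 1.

(x, y) = (252149, 5330)

First expand sqrt(2238) as a continued fraction. With x_i = (sqrt(2238) + m_i)/d_i and (m_0, d_0) = (0, 1): a_0 = floor(sqrt(2238)) = 47, since 47^2 = 2209 <= 2238 < 2304 = 48^2.
Iterate m_{i+1} = d_i*a_i - m_i, d_{i+1} = (2238 - m_{i+1}^2)/d_i, a_{i+1} = floor((a_0 + m_{i+1})/d_{i+1}):
  m_1 = 1*47 - 0 = 47, d_1 = (2238 - 47^2)/1 = 29/1 = 29, a_1 = floor((47 + 47)/29) = 3.
  m_2 = 29*3 - 47 = 40, d_2 = (2238 - 40^2)/29 = 638/29 = 22, a_2 = floor((47 + 40)/22) = 3.
  m_3 = 22*3 - 40 = 26, d_3 = (2238 - 26^2)/22 = 1562/22 = 71, a_3 = floor((47 + 26)/71) = 1.
  m_4 = 71*1 - 26 = 45, d_4 = (2238 - 45^2)/71 = 213/71 = 3, a_4 = floor((47 + 45)/3) = 30.
  m_5 = 3*30 - 45 = 45, d_5 = (2238 - 45^2)/3 = 213/3 = 71, a_5 = floor((47 + 45)/71) = 1.
  m_6 = 71*1 - 45 = 26, d_6 = (2238 - 26^2)/71 = 1562/71 = 22, a_6 = floor((47 + 26)/22) = 3.
  m_7 = 22*3 - 26 = 40, d_7 = (2238 - 40^2)/22 = 638/22 = 29, a_7 = floor((47 + 40)/29) = 3.
  m_8 = 29*3 - 40 = 47, d_8 = (2238 - 47^2)/29 = 29/29 = 1, a_8 = floor((47 + 47)/1) = 94.
  m_9 = 1*94 - 47 = 47, d_9 = (2238 - 47^2)/1 = 29/1 = 29: (m_9, d_9) = (m_1, d_1) = (47, 29), so from here the quotients repeat a_1, ..., a_8; the period length is 8.
So sqrt(2238) = [47; (3, 3, 1, 30, 1, 3, 3, 94)] with period length k = 8.
k is even, so the fundamental solution of x^2 - 2238y^2 = 1 is (p_{k-1}, q_{k-1}) = (p_7, q_7); compute convergents through index 7.
Convergents (p_i = a_i*p_{i-1} + p_{i-2}, q_i = a_i*q_{i-1} + q_{i-2} with p_{-2}=0, p_{-1}=1, q_{-2}=1, q_{-1}=0):
  i=0: a_0=47, p_0 = 47*1 + 0 = 47, q_0 = 47*0 + 1 = 1.
  i=1: a_1=3, p_1 = 3*47 + 1 = 142, q_1 = 3*1 + 0 = 3.
  i=2: a_2=3, p_2 = 3*142 + 47 = 473, q_2 = 3*3 + 1 = 10.
  i=3: a_3=1, p_3 = 1*473 + 142 = 615, q_3 = 1*10 + 3 = 13.
  i=4: a_4=30, p_4 = 30*615 + 473 = 18923, q_4 = 30*13 + 10 = 400.
  i=5: a_5=1, p_5 = 1*18923 + 615 = 19538, q_5 = 1*400 + 13 = 413.
  i=6: a_6=3, p_6 = 3*19538 + 18923 = 77537, q_6 = 3*413 + 400 = 1639.
  i=7: a_7=3, p_7 = 3*77537 + 19538 = 252149, q_7 = 3*1639 + 413 = 5330.
Check: 252149^2 - 2238*5330^2 = 63579118201 - 63579118200 = 1, so (x, y) = (252149, 5330) solves the equation, and by the theorem it is the least positive solution.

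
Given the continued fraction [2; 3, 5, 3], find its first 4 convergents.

Using the convergent recurrence p_i = a_i*p_{i-1} + p_{i-2}, q_i = a_i*q_{i-1} + q_{i-2} with p_{-2}=0, p_{-1}=1, q_{-2}=1, q_{-1}=0:
  i=0: a_0=2, p_0 = 2*1 + 0 = 2, q_0 = 2*0 + 1 = 1.
  i=1: a_1=3, p_1 = 3*2 + 1 = 7, q_1 = 3*1 + 0 = 3.
  i=2: a_2=5, p_2 = 5*7 + 2 = 37, q_2 = 5*3 + 1 = 16.
  i=3: a_3=3, p_3 = 3*37 + 7 = 118, q_3 = 3*16 + 3 = 51.

2/1, 7/3, 37/16, 118/51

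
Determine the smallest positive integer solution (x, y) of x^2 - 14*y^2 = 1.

(x, y) = (15, 4)

First expand sqrt(14) as a continued fraction. With x_i = (sqrt(14) + m_i)/d_i and (m_0, d_0) = (0, 1): a_0 = floor(sqrt(14)) = 3, since 3^2 = 9 <= 14 < 16 = 4^2.
Iterate m_{i+1} = d_i*a_i - m_i, d_{i+1} = (14 - m_{i+1}^2)/d_i, a_{i+1} = floor((a_0 + m_{i+1})/d_{i+1}):
  m_1 = 1*3 - 0 = 3, d_1 = (14 - 3^2)/1 = 5/1 = 5, a_1 = floor((3 + 3)/5) = 1.
  m_2 = 5*1 - 3 = 2, d_2 = (14 - 2^2)/5 = 10/5 = 2, a_2 = floor((3 + 2)/2) = 2.
  m_3 = 2*2 - 2 = 2, d_3 = (14 - 2^2)/2 = 10/2 = 5, a_3 = floor((3 + 2)/5) = 1.
  m_4 = 5*1 - 2 = 3, d_4 = (14 - 3^2)/5 = 5/5 = 1, a_4 = floor((3 + 3)/1) = 6.
  m_5 = 1*6 - 3 = 3, d_5 = (14 - 3^2)/1 = 5/1 = 5: (m_5, d_5) = (m_1, d_1) = (3, 5), so from here the quotients repeat a_1, ..., a_4; the period length is 4.
So sqrt(14) = [3; (1, 2, 1, 6)] with period length k = 4.
k is even, so the fundamental solution of x^2 - 14y^2 = 1 is (p_{k-1}, q_{k-1}) = (p_3, q_3); compute convergents through index 3.
Convergents (p_i = a_i*p_{i-1} + p_{i-2}, q_i = a_i*q_{i-1} + q_{i-2} with p_{-2}=0, p_{-1}=1, q_{-2}=1, q_{-1}=0):
  i=0: a_0=3, p_0 = 3*1 + 0 = 3, q_0 = 3*0 + 1 = 1.
  i=1: a_1=1, p_1 = 1*3 + 1 = 4, q_1 = 1*1 + 0 = 1.
  i=2: a_2=2, p_2 = 2*4 + 3 = 11, q_2 = 2*1 + 1 = 3.
  i=3: a_3=1, p_3 = 1*11 + 4 = 15, q_3 = 1*3 + 1 = 4.
Check: 15^2 - 14*4^2 = 225 - 224 = 1, so (x, y) = (15, 4) solves the equation, and by the theorem it is the least positive solution.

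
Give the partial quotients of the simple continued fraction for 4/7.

Run the Euclidean algorithm on 4 and 7; the successive quotients are the partial quotients a_0, a_1, ... (each step inverts the fractional part left over by the previous one):
  4 = 0*7 + 4, so a_0 = 0.
  7 = 1*4 + 3, so a_1 = 1.
  4 = 1*3 + 1, so a_2 = 1.
  3 = 3*1 + 0, so a_3 = 3.
The remainder reaches 0 after 4 divisions, so the expansion has 4 partial quotients, read off in order.

[0; 1, 1, 3]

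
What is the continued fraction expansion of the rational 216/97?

[2; 4, 2, 2, 4]

Run the Euclidean algorithm on 216 and 97; the successive quotients are the partial quotients a_0, a_1, ... (each step inverts the fractional part left over by the previous one):
  216 = 2*97 + 22, so a_0 = 2.
  97 = 4*22 + 9, so a_1 = 4.
  22 = 2*9 + 4, so a_2 = 2.
  9 = 2*4 + 1, so a_3 = 2.
  4 = 4*1 + 0, so a_4 = 4.
The remainder reaches 0 after 5 divisions, so the expansion has 5 partial quotients, read off in order.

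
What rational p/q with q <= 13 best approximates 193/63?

Expand x = 193/63 as a continued fraction with the Euclidean algorithm:
  193 = 3*63 + 4, so a_0 = 3.
  63 = 15*4 + 3, so a_1 = 15.
  4 = 1*3 + 1, so a_2 = 1.
  3 = 3*1 + 0, so a_3 = 3.
so x = [3; 15, 1, 3].
Convergents (p_i = a_i*p_{i-1} + p_{i-2}, q_i = a_i*q_{i-1} + q_{i-2} with p_{-2}=0, p_{-1}=1, q_{-2}=1, q_{-1}=0), until the denominator exceeds 13:
  i=0: a_0=3, p_0 = 3*1 + 0 = 3, q_0 = 3*0 + 1 = 1.
  i=1: a_1=15, p_1 = 15*3 + 1 = 46, q_1 = 15*1 + 0 = 15.
q_1 = 15 > 13, so the last convergent with denominator <= 13 is p_0/q_0 = 3/1.
The closest fraction with denominator <= 13 is either p_0/q_0 or the intermediate fraction (k*p_0 + p_{-1})/(k*q_0 + q_{-1}) with the largest k >= 1 whose denominator stays <= 13; these approach x as k grows, and every other convergent or intermediate fraction in range is farther away.
Largest k: floor((13 - q_{-1})/q_0) = floor((13 - 0)/1) = 13 (using the seeds p_{-1} = 1, q_{-1} = 0).
That gives (13*3 + 1)/(13*1 + 0) = 40/13.
Compare the errors: |x - 3/1| = |193*1 - 3*63|/(63*1) = 4/63, and |x - 40/13| = |193*13 - 40*63|/(63*13) = 11/819.
Cross-multiplying, 11*63 = 693 < 3276 = 4*819, so 11/819 is smaller: the intermediate fraction 40/13 is closer to x than 3/1.

40/13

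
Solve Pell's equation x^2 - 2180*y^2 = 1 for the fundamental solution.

(x, y) = (1961, 42)

First expand sqrt(2180) as a continued fraction. With x_i = (sqrt(2180) + m_i)/d_i and (m_0, d_0) = (0, 1): a_0 = floor(sqrt(2180)) = 46, since 46^2 = 2116 <= 2180 < 2209 = 47^2.
Iterate m_{i+1} = d_i*a_i - m_i, d_{i+1} = (2180 - m_{i+1}^2)/d_i, a_{i+1} = floor((a_0 + m_{i+1})/d_{i+1}):
  m_1 = 1*46 - 0 = 46, d_1 = (2180 - 46^2)/1 = 64/1 = 64, a_1 = floor((46 + 46)/64) = 1.
  m_2 = 64*1 - 46 = 18, d_2 = (2180 - 18^2)/64 = 1856/64 = 29, a_2 = floor((46 + 18)/29) = 2.
  m_3 = 29*2 - 18 = 40, d_3 = (2180 - 40^2)/29 = 580/29 = 20, a_3 = floor((46 + 40)/20) = 4.
  m_4 = 20*4 - 40 = 40, d_4 = (2180 - 40^2)/20 = 580/20 = 29, a_4 = floor((46 + 40)/29) = 2.
  m_5 = 29*2 - 40 = 18, d_5 = (2180 - 18^2)/29 = 1856/29 = 64, a_5 = floor((46 + 18)/64) = 1.
  m_6 = 64*1 - 18 = 46, d_6 = (2180 - 46^2)/64 = 64/64 = 1, a_6 = floor((46 + 46)/1) = 92.
  m_7 = 1*92 - 46 = 46, d_7 = (2180 - 46^2)/1 = 64/1 = 64: (m_7, d_7) = (m_1, d_1) = (46, 64), so from here the quotients repeat a_1, ..., a_6; the period length is 6.
So sqrt(2180) = [46; (1, 2, 4, 2, 1, 92)] with period length k = 6.
k is even, so the fundamental solution of x^2 - 2180y^2 = 1 is (p_{k-1}, q_{k-1}) = (p_5, q_5); compute convergents through index 5.
Convergents (p_i = a_i*p_{i-1} + p_{i-2}, q_i = a_i*q_{i-1} + q_{i-2} with p_{-2}=0, p_{-1}=1, q_{-2}=1, q_{-1}=0):
  i=0: a_0=46, p_0 = 46*1 + 0 = 46, q_0 = 46*0 + 1 = 1.
  i=1: a_1=1, p_1 = 1*46 + 1 = 47, q_1 = 1*1 + 0 = 1.
  i=2: a_2=2, p_2 = 2*47 + 46 = 140, q_2 = 2*1 + 1 = 3.
  i=3: a_3=4, p_3 = 4*140 + 47 = 607, q_3 = 4*3 + 1 = 13.
  i=4: a_4=2, p_4 = 2*607 + 140 = 1354, q_4 = 2*13 + 3 = 29.
  i=5: a_5=1, p_5 = 1*1354 + 607 = 1961, q_5 = 1*29 + 13 = 42.
Check: 1961^2 - 2180*42^2 = 3845521 - 3845520 = 1, so (x, y) = (1961, 42) solves the equation, and by the theorem it is the least positive solution.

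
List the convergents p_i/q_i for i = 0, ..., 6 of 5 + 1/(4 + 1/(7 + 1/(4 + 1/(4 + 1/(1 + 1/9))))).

5/1, 21/4, 152/29, 629/120, 2668/509, 3297/629, 32341/6170

Using the convergent recurrence p_i = a_i*p_{i-1} + p_{i-2}, q_i = a_i*q_{i-1} + q_{i-2} with p_{-2}=0, p_{-1}=1, q_{-2}=1, q_{-1}=0:
  i=0: a_0=5, p_0 = 5*1 + 0 = 5, q_0 = 5*0 + 1 = 1.
  i=1: a_1=4, p_1 = 4*5 + 1 = 21, q_1 = 4*1 + 0 = 4.
  i=2: a_2=7, p_2 = 7*21 + 5 = 152, q_2 = 7*4 + 1 = 29.
  i=3: a_3=4, p_3 = 4*152 + 21 = 629, q_3 = 4*29 + 4 = 120.
  i=4: a_4=4, p_4 = 4*629 + 152 = 2668, q_4 = 4*120 + 29 = 509.
  i=5: a_5=1, p_5 = 1*2668 + 629 = 3297, q_5 = 1*509 + 120 = 629.
  i=6: a_6=9, p_6 = 9*3297 + 2668 = 32341, q_6 = 9*629 + 509 = 6170.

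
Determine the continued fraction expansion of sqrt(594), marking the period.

[24; (2, 1, 2, 5, 24, 5, 2, 1, 2, 48)]

Write x_i = (sqrt(594) + m_i)/d_i with (m_0, d_0) = (0, 1). a_0 = floor(sqrt(594)) = 24, since 24^2 = 576 <= 594 < 625 = 25^2.
Iterate m_{i+1} = d_i*a_i - m_i, d_{i+1} = (594 - m_{i+1}^2)/d_i, a_{i+1} = floor((a_0 + m_{i+1})/d_{i+1}):
  m_1 = 1*24 - 0 = 24, d_1 = (594 - 24^2)/1 = 18/1 = 18, a_1 = floor((24 + 24)/18) = 2.
  m_2 = 18*2 - 24 = 12, d_2 = (594 - 12^2)/18 = 450/18 = 25, a_2 = floor((24 + 12)/25) = 1.
  m_3 = 25*1 - 12 = 13, d_3 = (594 - 13^2)/25 = 425/25 = 17, a_3 = floor((24 + 13)/17) = 2.
  m_4 = 17*2 - 13 = 21, d_4 = (594 - 21^2)/17 = 153/17 = 9, a_4 = floor((24 + 21)/9) = 5.
  m_5 = 9*5 - 21 = 24, d_5 = (594 - 24^2)/9 = 18/9 = 2, a_5 = floor((24 + 24)/2) = 24.
  m_6 = 2*24 - 24 = 24, d_6 = (594 - 24^2)/2 = 18/2 = 9, a_6 = floor((24 + 24)/9) = 5.
  m_7 = 9*5 - 24 = 21, d_7 = (594 - 21^2)/9 = 153/9 = 17, a_7 = floor((24 + 21)/17) = 2.
  m_8 = 17*2 - 21 = 13, d_8 = (594 - 13^2)/17 = 425/17 = 25, a_8 = floor((24 + 13)/25) = 1.
  m_9 = 25*1 - 13 = 12, d_9 = (594 - 12^2)/25 = 450/25 = 18, a_9 = floor((24 + 12)/18) = 2.
  m_10 = 18*2 - 12 = 24, d_10 = (594 - 24^2)/18 = 18/18 = 1, a_10 = floor((24 + 24)/1) = 48.
  m_11 = 1*48 - 24 = 24, d_11 = (594 - 24^2)/1 = 18/1 = 18: (m_11, d_11) = (m_1, d_1) = (24, 18), so from here the quotients repeat a_1, ..., a_10; the period length is 10.
Hence the expansion of sqrt(594) is a_0 = 24 followed by the repeating block 2, 1, 2, 5, 24, 5, 2, 1, 2, 48 (period 10).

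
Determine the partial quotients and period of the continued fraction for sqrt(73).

[8; (1, 1, 5, 5, 1, 1, 16)]

Write x_i = (sqrt(73) + m_i)/d_i with (m_0, d_0) = (0, 1). a_0 = floor(sqrt(73)) = 8, since 8^2 = 64 <= 73 < 81 = 9^2.
Iterate m_{i+1} = d_i*a_i - m_i, d_{i+1} = (73 - m_{i+1}^2)/d_i, a_{i+1} = floor((a_0 + m_{i+1})/d_{i+1}):
  m_1 = 1*8 - 0 = 8, d_1 = (73 - 8^2)/1 = 9/1 = 9, a_1 = floor((8 + 8)/9) = 1.
  m_2 = 9*1 - 8 = 1, d_2 = (73 - 1^2)/9 = 72/9 = 8, a_2 = floor((8 + 1)/8) = 1.
  m_3 = 8*1 - 1 = 7, d_3 = (73 - 7^2)/8 = 24/8 = 3, a_3 = floor((8 + 7)/3) = 5.
  m_4 = 3*5 - 7 = 8, d_4 = (73 - 8^2)/3 = 9/3 = 3, a_4 = floor((8 + 8)/3) = 5.
  m_5 = 3*5 - 8 = 7, d_5 = (73 - 7^2)/3 = 24/3 = 8, a_5 = floor((8 + 7)/8) = 1.
  m_6 = 8*1 - 7 = 1, d_6 = (73 - 1^2)/8 = 72/8 = 9, a_6 = floor((8 + 1)/9) = 1.
  m_7 = 9*1 - 1 = 8, d_7 = (73 - 8^2)/9 = 9/9 = 1, a_7 = floor((8 + 8)/1) = 16.
  m_8 = 1*16 - 8 = 8, d_8 = (73 - 8^2)/1 = 9/1 = 9: (m_8, d_8) = (m_1, d_1) = (8, 9), so from here the quotients repeat a_1, ..., a_7; the period length is 7.
Hence the expansion of sqrt(73) is a_0 = 8 followed by the repeating block 1, 1, 5, 5, 1, 1, 16 (period 7).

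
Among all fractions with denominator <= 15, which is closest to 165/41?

4/1

Expand x = 165/41 as a continued fraction with the Euclidean algorithm:
  165 = 4*41 + 1, so a_0 = 4.
  41 = 41*1 + 0, so a_1 = 41.
so x = [4; 41].
Convergents (p_i = a_i*p_{i-1} + p_{i-2}, q_i = a_i*q_{i-1} + q_{i-2} with p_{-2}=0, p_{-1}=1, q_{-2}=1, q_{-1}=0), until the denominator exceeds 15:
  i=0: a_0=4, p_0 = 4*1 + 0 = 4, q_0 = 4*0 + 1 = 1.
  i=1: a_1=41, p_1 = 41*4 + 1 = 165, q_1 = 41*1 + 0 = 41.
q_1 = 41 > 15, so the last convergent with denominator <= 15 is p_0/q_0 = 4/1.
The closest fraction with denominator <= 15 is either p_0/q_0 or the intermediate fraction (k*p_0 + p_{-1})/(k*q_0 + q_{-1}) with the largest k >= 1 whose denominator stays <= 15; these approach x as k grows, and every other convergent or intermediate fraction in range is farther away.
Largest k: floor((15 - q_{-1})/q_0) = floor((15 - 0)/1) = 15 (using the seeds p_{-1} = 1, q_{-1} = 0).
That gives (15*4 + 1)/(15*1 + 0) = 61/15.
Compare the errors: |x - 4/1| = |165*1 - 4*41|/(41*1) = 1/41, and |x - 61/15| = |165*15 - 61*41|/(41*15) = 26/615.
Cross-multiplying, 1*615 = 615 < 1066 = 26*41, so 1/41 is smaller: the convergent 4/1 is closer to x than 61/15.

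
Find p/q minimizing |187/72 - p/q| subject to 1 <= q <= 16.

13/5

Expand x = 187/72 as a continued fraction with the Euclidean algorithm:
  187 = 2*72 + 43, so a_0 = 2.
  72 = 1*43 + 29, so a_1 = 1.
  43 = 1*29 + 14, so a_2 = 1.
  29 = 2*14 + 1, so a_3 = 2.
  14 = 14*1 + 0, so a_4 = 14.
so x = [2; 1, 1, 2, 14].
Convergents (p_i = a_i*p_{i-1} + p_{i-2}, q_i = a_i*q_{i-1} + q_{i-2} with p_{-2}=0, p_{-1}=1, q_{-2}=1, q_{-1}=0), until the denominator exceeds 16:
  i=0: a_0=2, p_0 = 2*1 + 0 = 2, q_0 = 2*0 + 1 = 1.
  i=1: a_1=1, p_1 = 1*2 + 1 = 3, q_1 = 1*1 + 0 = 1.
  i=2: a_2=1, p_2 = 1*3 + 2 = 5, q_2 = 1*1 + 1 = 2.
  i=3: a_3=2, p_3 = 2*5 + 3 = 13, q_3 = 2*2 + 1 = 5.
  i=4: a_4=14, p_4 = 14*13 + 5 = 187, q_4 = 14*5 + 2 = 72.
q_4 = 72 > 16, so the last convergent with denominator <= 16 is p_3/q_3 = 13/5.
The closest fraction with denominator <= 16 is either p_3/q_3 or the intermediate fraction (k*p_3 + p_2)/(k*q_3 + q_2) with the largest k >= 1 whose denominator stays <= 16; these approach x as k grows, and every other convergent or intermediate fraction in range is farther away.
Largest k: floor((16 - q_2)/q_3) = floor((16 - 2)/5) = 2.
That gives (2*13 + 5)/(2*5 + 2) = 31/12.
Compare the errors: |x - 13/5| = |187*5 - 13*72|/(72*5) = 1/360, and |x - 31/12| = |187*12 - 31*72|/(72*12) = 12/864.
Cross-multiplying, 1*864 = 864 < 4320 = 12*360, so 1/360 is smaller: the convergent 13/5 is closer to x than 31/12.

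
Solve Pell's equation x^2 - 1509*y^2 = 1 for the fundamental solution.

First expand sqrt(1509) as a continued fraction. With x_i = (sqrt(1509) + m_i)/d_i and (m_0, d_0) = (0, 1): a_0 = floor(sqrt(1509)) = 38, since 38^2 = 1444 <= 1509 < 1521 = 39^2.
Iterate m_{i+1} = d_i*a_i - m_i, d_{i+1} = (1509 - m_{i+1}^2)/d_i, a_{i+1} = floor((a_0 + m_{i+1})/d_{i+1}):
  m_1 = 1*38 - 0 = 38, d_1 = (1509 - 38^2)/1 = 65/1 = 65, a_1 = floor((38 + 38)/65) = 1.
  m_2 = 65*1 - 38 = 27, d_2 = (1509 - 27^2)/65 = 780/65 = 12, a_2 = floor((38 + 27)/12) = 5.
  m_3 = 12*5 - 27 = 33, d_3 = (1509 - 33^2)/12 = 420/12 = 35, a_3 = floor((38 + 33)/35) = 2.
  m_4 = 35*2 - 33 = 37, d_4 = (1509 - 37^2)/35 = 140/35 = 4, a_4 = floor((38 + 37)/4) = 18.
  m_5 = 4*18 - 37 = 35, d_5 = (1509 - 35^2)/4 = 284/4 = 71, a_5 = floor((38 + 35)/71) = 1.
  m_6 = 71*1 - 35 = 36, d_6 = (1509 - 36^2)/71 = 213/71 = 3, a_6 = floor((38 + 36)/3) = 24.
  m_7 = 3*24 - 36 = 36, d_7 = (1509 - 36^2)/3 = 213/3 = 71, a_7 = floor((38 + 36)/71) = 1.
  m_8 = 71*1 - 36 = 35, d_8 = (1509 - 35^2)/71 = 284/71 = 4, a_8 = floor((38 + 35)/4) = 18.
  m_9 = 4*18 - 35 = 37, d_9 = (1509 - 37^2)/4 = 140/4 = 35, a_9 = floor((38 + 37)/35) = 2.
  m_10 = 35*2 - 37 = 33, d_10 = (1509 - 33^2)/35 = 420/35 = 12, a_10 = floor((38 + 33)/12) = 5.
  m_11 = 12*5 - 33 = 27, d_11 = (1509 - 27^2)/12 = 780/12 = 65, a_11 = floor((38 + 27)/65) = 1.
  m_12 = 65*1 - 27 = 38, d_12 = (1509 - 38^2)/65 = 65/65 = 1, a_12 = floor((38 + 38)/1) = 76.
  m_13 = 1*76 - 38 = 38, d_13 = (1509 - 38^2)/1 = 65/1 = 65: (m_13, d_13) = (m_1, d_1) = (38, 65), so from here the quotients repeat a_1, ..., a_12; the period length is 12.
So sqrt(1509) = [38; (1, 5, 2, 18, 1, 24, 1, 18, 2, 5, 1, 76)] with period length k = 12.
k is even, so the fundamental solution of x^2 - 1509y^2 = 1 is (p_{k-1}, q_{k-1}) = (p_11, q_11); compute convergents through index 11.
Convergents (p_i = a_i*p_{i-1} + p_{i-2}, q_i = a_i*q_{i-1} + q_{i-2} with p_{-2}=0, p_{-1}=1, q_{-2}=1, q_{-1}=0):
  i=0: a_0=38, p_0 = 38*1 + 0 = 38, q_0 = 38*0 + 1 = 1.
  i=1: a_1=1, p_1 = 1*38 + 1 = 39, q_1 = 1*1 + 0 = 1.
  i=2: a_2=5, p_2 = 5*39 + 38 = 233, q_2 = 5*1 + 1 = 6.
  i=3: a_3=2, p_3 = 2*233 + 39 = 505, q_3 = 2*6 + 1 = 13.
  i=4: a_4=18, p_4 = 18*505 + 233 = 9323, q_4 = 18*13 + 6 = 240.
  i=5: a_5=1, p_5 = 1*9323 + 505 = 9828, q_5 = 1*240 + 13 = 253.
  i=6: a_6=24, p_6 = 24*9828 + 9323 = 245195, q_6 = 24*253 + 240 = 6312.
  i=7: a_7=1, p_7 = 1*245195 + 9828 = 255023, q_7 = 1*6312 + 253 = 6565.
  i=8: a_8=18, p_8 = 18*255023 + 245195 = 4835609, q_8 = 18*6565 + 6312 = 124482.
  i=9: a_9=2, p_9 = 2*4835609 + 255023 = 9926241, q_9 = 2*124482 + 6565 = 255529.
  i=10: a_10=5, p_10 = 5*9926241 + 4835609 = 54466814, q_10 = 5*255529 + 124482 = 1402127.
  i=11: a_11=1, p_11 = 1*54466814 + 9926241 = 64393055, q_11 = 1*1402127 + 255529 = 1657656.
Check: 64393055^2 - 1509*1657656^2 = 4146465532233025 - 4146465532233024 = 1, so (x, y) = (64393055, 1657656) solves the equation, and by the theorem it is the least positive solution.

(x, y) = (64393055, 1657656)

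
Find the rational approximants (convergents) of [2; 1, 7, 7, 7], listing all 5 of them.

2/1, 3/1, 23/8, 164/57, 1171/407

Using the convergent recurrence p_i = a_i*p_{i-1} + p_{i-2}, q_i = a_i*q_{i-1} + q_{i-2} with p_{-2}=0, p_{-1}=1, q_{-2}=1, q_{-1}=0:
  i=0: a_0=2, p_0 = 2*1 + 0 = 2, q_0 = 2*0 + 1 = 1.
  i=1: a_1=1, p_1 = 1*2 + 1 = 3, q_1 = 1*1 + 0 = 1.
  i=2: a_2=7, p_2 = 7*3 + 2 = 23, q_2 = 7*1 + 1 = 8.
  i=3: a_3=7, p_3 = 7*23 + 3 = 164, q_3 = 7*8 + 1 = 57.
  i=4: a_4=7, p_4 = 7*164 + 23 = 1171, q_4 = 7*57 + 8 = 407.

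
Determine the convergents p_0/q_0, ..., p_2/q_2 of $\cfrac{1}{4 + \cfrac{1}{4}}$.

0/1, 1/4, 4/17

Using the convergent recurrence p_i = a_i*p_{i-1} + p_{i-2}, q_i = a_i*q_{i-1} + q_{i-2} with p_{-2}=0, p_{-1}=1, q_{-2}=1, q_{-1}=0:
  i=0: a_0=0, p_0 = 0*1 + 0 = 0, q_0 = 0*0 + 1 = 1.
  i=1: a_1=4, p_1 = 4*0 + 1 = 1, q_1 = 4*1 + 0 = 4.
  i=2: a_2=4, p_2 = 4*1 + 0 = 4, q_2 = 4*4 + 1 = 17.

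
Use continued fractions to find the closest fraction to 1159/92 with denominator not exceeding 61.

Expand x = 1159/92 as a continued fraction with the Euclidean algorithm:
  1159 = 12*92 + 55, so a_0 = 12.
  92 = 1*55 + 37, so a_1 = 1.
  55 = 1*37 + 18, so a_2 = 1.
  37 = 2*18 + 1, so a_3 = 2.
  18 = 18*1 + 0, so a_4 = 18.
so x = [12; 1, 1, 2, 18].
Convergents (p_i = a_i*p_{i-1} + p_{i-2}, q_i = a_i*q_{i-1} + q_{i-2} with p_{-2}=0, p_{-1}=1, q_{-2}=1, q_{-1}=0), until the denominator exceeds 61:
  i=0: a_0=12, p_0 = 12*1 + 0 = 12, q_0 = 12*0 + 1 = 1.
  i=1: a_1=1, p_1 = 1*12 + 1 = 13, q_1 = 1*1 + 0 = 1.
  i=2: a_2=1, p_2 = 1*13 + 12 = 25, q_2 = 1*1 + 1 = 2.
  i=3: a_3=2, p_3 = 2*25 + 13 = 63, q_3 = 2*2 + 1 = 5.
  i=4: a_4=18, p_4 = 18*63 + 25 = 1159, q_4 = 18*5 + 2 = 92.
q_4 = 92 > 61, so the last convergent with denominator <= 61 is p_3/q_3 = 63/5.
The closest fraction with denominator <= 61 is either p_3/q_3 or the intermediate fraction (k*p_3 + p_2)/(k*q_3 + q_2) with the largest k >= 1 whose denominator stays <= 61; these approach x as k grows, and every other convergent or intermediate fraction in range is farther away.
Largest k: floor((61 - q_2)/q_3) = floor((61 - 2)/5) = 11.
That gives (11*63 + 25)/(11*5 + 2) = 718/57.
Compare the errors: |x - 63/5| = |1159*5 - 63*92|/(92*5) = 1/460, and |x - 718/57| = |1159*57 - 718*92|/(92*57) = 7/5244.
Cross-multiplying, 7*460 = 3220 < 5244 = 1*5244, so 7/5244 is smaller: the intermediate fraction 718/57 is closer to x than 63/5.

718/57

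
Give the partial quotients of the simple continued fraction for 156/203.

[0; 1, 3, 3, 7, 2]

Run the Euclidean algorithm on 156 and 203; the successive quotients are the partial quotients a_0, a_1, ... (each step inverts the fractional part left over by the previous one):
  156 = 0*203 + 156, so a_0 = 0.
  203 = 1*156 + 47, so a_1 = 1.
  156 = 3*47 + 15, so a_2 = 3.
  47 = 3*15 + 2, so a_3 = 3.
  15 = 7*2 + 1, so a_4 = 7.
  2 = 2*1 + 0, so a_5 = 2.
The remainder reaches 0 after 6 divisions, so the expansion has 6 partial quotients, read off in order.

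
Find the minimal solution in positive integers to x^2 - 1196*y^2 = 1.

(x, y) = (415, 12)

First expand sqrt(1196) as a continued fraction. With x_i = (sqrt(1196) + m_i)/d_i and (m_0, d_0) = (0, 1): a_0 = floor(sqrt(1196)) = 34, since 34^2 = 1156 <= 1196 < 1225 = 35^2.
Iterate m_{i+1} = d_i*a_i - m_i, d_{i+1} = (1196 - m_{i+1}^2)/d_i, a_{i+1} = floor((a_0 + m_{i+1})/d_{i+1}):
  m_1 = 1*34 - 0 = 34, d_1 = (1196 - 34^2)/1 = 40/1 = 40, a_1 = floor((34 + 34)/40) = 1.
  m_2 = 40*1 - 34 = 6, d_2 = (1196 - 6^2)/40 = 1160/40 = 29, a_2 = floor((34 + 6)/29) = 1.
  m_3 = 29*1 - 6 = 23, d_3 = (1196 - 23^2)/29 = 667/29 = 23, a_3 = floor((34 + 23)/23) = 2.
  m_4 = 23*2 - 23 = 23, d_4 = (1196 - 23^2)/23 = 667/23 = 29, a_4 = floor((34 + 23)/29) = 1.
  m_5 = 29*1 - 23 = 6, d_5 = (1196 - 6^2)/29 = 1160/29 = 40, a_5 = floor((34 + 6)/40) = 1.
  m_6 = 40*1 - 6 = 34, d_6 = (1196 - 34^2)/40 = 40/40 = 1, a_6 = floor((34 + 34)/1) = 68.
  m_7 = 1*68 - 34 = 34, d_7 = (1196 - 34^2)/1 = 40/1 = 40: (m_7, d_7) = (m_1, d_1) = (34, 40), so from here the quotients repeat a_1, ..., a_6; the period length is 6.
So sqrt(1196) = [34; (1, 1, 2, 1, 1, 68)] with period length k = 6.
k is even, so the fundamental solution of x^2 - 1196y^2 = 1 is (p_{k-1}, q_{k-1}) = (p_5, q_5); compute convergents through index 5.
Convergents (p_i = a_i*p_{i-1} + p_{i-2}, q_i = a_i*q_{i-1} + q_{i-2} with p_{-2}=0, p_{-1}=1, q_{-2}=1, q_{-1}=0):
  i=0: a_0=34, p_0 = 34*1 + 0 = 34, q_0 = 34*0 + 1 = 1.
  i=1: a_1=1, p_1 = 1*34 + 1 = 35, q_1 = 1*1 + 0 = 1.
  i=2: a_2=1, p_2 = 1*35 + 34 = 69, q_2 = 1*1 + 1 = 2.
  i=3: a_3=2, p_3 = 2*69 + 35 = 173, q_3 = 2*2 + 1 = 5.
  i=4: a_4=1, p_4 = 1*173 + 69 = 242, q_4 = 1*5 + 2 = 7.
  i=5: a_5=1, p_5 = 1*242 + 173 = 415, q_5 = 1*7 + 5 = 12.
Check: 415^2 - 1196*12^2 = 172225 - 172224 = 1, so (x, y) = (415, 12) solves the equation, and by the theorem it is the least positive solution.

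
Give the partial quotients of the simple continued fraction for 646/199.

[3; 4, 16, 3]

Run the Euclidean algorithm on 646 and 199; the successive quotients are the partial quotients a_0, a_1, ... (each step inverts the fractional part left over by the previous one):
  646 = 3*199 + 49, so a_0 = 3.
  199 = 4*49 + 3, so a_1 = 4.
  49 = 16*3 + 1, so a_2 = 16.
  3 = 3*1 + 0, so a_3 = 3.
The remainder reaches 0 after 4 divisions, so the expansion has 4 partial quotients, read off in order.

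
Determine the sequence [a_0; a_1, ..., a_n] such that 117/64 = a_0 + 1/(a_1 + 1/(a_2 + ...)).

[1; 1, 4, 1, 4, 2]

Run the Euclidean algorithm on 117 and 64; the successive quotients are the partial quotients a_0, a_1, ... (each step inverts the fractional part left over by the previous one):
  117 = 1*64 + 53, so a_0 = 1.
  64 = 1*53 + 11, so a_1 = 1.
  53 = 4*11 + 9, so a_2 = 4.
  11 = 1*9 + 2, so a_3 = 1.
  9 = 4*2 + 1, so a_4 = 4.
  2 = 2*1 + 0, so a_5 = 2.
The remainder reaches 0 after 6 divisions, so the expansion has 6 partial quotients, read off in order.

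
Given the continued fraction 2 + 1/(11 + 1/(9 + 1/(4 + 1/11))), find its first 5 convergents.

Using the convergent recurrence p_i = a_i*p_{i-1} + p_{i-2}, q_i = a_i*q_{i-1} + q_{i-2} with p_{-2}=0, p_{-1}=1, q_{-2}=1, q_{-1}=0:
  i=0: a_0=2, p_0 = 2*1 + 0 = 2, q_0 = 2*0 + 1 = 1.
  i=1: a_1=11, p_1 = 11*2 + 1 = 23, q_1 = 11*1 + 0 = 11.
  i=2: a_2=9, p_2 = 9*23 + 2 = 209, q_2 = 9*11 + 1 = 100.
  i=3: a_3=4, p_3 = 4*209 + 23 = 859, q_3 = 4*100 + 11 = 411.
  i=4: a_4=11, p_4 = 11*859 + 209 = 9658, q_4 = 11*411 + 100 = 4621.

2/1, 23/11, 209/100, 859/411, 9658/4621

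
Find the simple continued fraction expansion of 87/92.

Run the Euclidean algorithm on 87 and 92; the successive quotients are the partial quotients a_0, a_1, ... (each step inverts the fractional part left over by the previous one):
  87 = 0*92 + 87, so a_0 = 0.
  92 = 1*87 + 5, so a_1 = 1.
  87 = 17*5 + 2, so a_2 = 17.
  5 = 2*2 + 1, so a_3 = 2.
  2 = 2*1 + 0, so a_4 = 2.
The remainder reaches 0 after 5 divisions, so the expansion has 5 partial quotients, read off in order.

[0; 1, 17, 2, 2]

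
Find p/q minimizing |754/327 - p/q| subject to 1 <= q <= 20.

30/13

Expand x = 754/327 as a continued fraction with the Euclidean algorithm:
  754 = 2*327 + 100, so a_0 = 2.
  327 = 3*100 + 27, so a_1 = 3.
  100 = 3*27 + 19, so a_2 = 3.
  27 = 1*19 + 8, so a_3 = 1.
  19 = 2*8 + 3, so a_4 = 2.
  8 = 2*3 + 2, so a_5 = 2.
  3 = 1*2 + 1, so a_6 = 1.
  2 = 2*1 + 0, so a_7 = 2.
so x = [2; 3, 3, 1, 2, 2, 1, 2].
Convergents (p_i = a_i*p_{i-1} + p_{i-2}, q_i = a_i*q_{i-1} + q_{i-2} with p_{-2}=0, p_{-1}=1, q_{-2}=1, q_{-1}=0), until the denominator exceeds 20:
  i=0: a_0=2, p_0 = 2*1 + 0 = 2, q_0 = 2*0 + 1 = 1.
  i=1: a_1=3, p_1 = 3*2 + 1 = 7, q_1 = 3*1 + 0 = 3.
  i=2: a_2=3, p_2 = 3*7 + 2 = 23, q_2 = 3*3 + 1 = 10.
  i=3: a_3=1, p_3 = 1*23 + 7 = 30, q_3 = 1*10 + 3 = 13.
  i=4: a_4=2, p_4 = 2*30 + 23 = 83, q_4 = 2*13 + 10 = 36.
q_4 = 36 > 20, so the last convergent with denominator <= 20 is p_3/q_3 = 30/13.
The closest fraction with denominator <= 20 is either p_3/q_3 or the intermediate fraction (k*p_3 + p_2)/(k*q_3 + q_2) with the largest k >= 1 whose denominator stays <= 20; these approach x as k grows, and every other convergent or intermediate fraction in range is farther away.
Largest k: floor((20 - q_2)/q_3) = floor((20 - 10)/13) = 0.
Since k = 0, no intermediate fraction beyond p_3/q_3 has denominator <= 20, so the convergent 30/13 is the closest (its error is |754*13 - 30*327|/(327*13) = 8/4251).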